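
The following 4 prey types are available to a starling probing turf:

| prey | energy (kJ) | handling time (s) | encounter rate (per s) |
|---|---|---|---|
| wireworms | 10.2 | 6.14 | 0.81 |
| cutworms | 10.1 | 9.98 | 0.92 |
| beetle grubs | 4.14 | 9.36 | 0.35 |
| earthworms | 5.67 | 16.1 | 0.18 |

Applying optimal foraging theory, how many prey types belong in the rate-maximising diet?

E/h in descending order: wireworms 1.66, cutworms 1.01, beetle grubs 0.442, earthworms 0.352 kJ/s. The optimal diet is the largest prefix of this list for which every included type satisfies E_i/h_i > R on the types above it.
Rate on top 1: 1.383. cutworms: 1.01 < 1.383 → exclude; stop.
Optimal diet: wireworms — 1 of 4 types.

1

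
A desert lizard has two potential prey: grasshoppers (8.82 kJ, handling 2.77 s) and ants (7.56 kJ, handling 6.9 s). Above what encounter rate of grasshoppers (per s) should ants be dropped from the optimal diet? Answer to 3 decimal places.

0.189 per s

Drop ants once their profitability E₂/h₂ falls below the rate achievable on grasshoppers alone: E₂/h₂ = λE₁/(1 + λh₁).
Solve for λ: λE₁h₂ = E₂(1 + λh₁) → λ(E₁h₂ − E₂h₁) = E₂ → λ = E₂/(E₁h₂ − E₂h₁).
λ = 7.56/(8.82×6.9 − 7.56×2.77) = 7.56/39.92 = 0.1894 per s.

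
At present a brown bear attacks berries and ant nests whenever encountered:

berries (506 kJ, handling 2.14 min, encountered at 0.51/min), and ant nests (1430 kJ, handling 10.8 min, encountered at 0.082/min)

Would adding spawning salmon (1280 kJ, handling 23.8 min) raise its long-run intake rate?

No

Intake rate on the current diet: R = (0.51×506 + 0.082×1430) / (1 + 0.51×2.14 + 0.082×10.8) = 375.3/2.977 = 126.1 kJ/min.
Profitability of spawning salmon: 1280/23.8 = 53.78 kJ/min.
Since 53.78 < R, time spent handling spawning salmon is better spent searching.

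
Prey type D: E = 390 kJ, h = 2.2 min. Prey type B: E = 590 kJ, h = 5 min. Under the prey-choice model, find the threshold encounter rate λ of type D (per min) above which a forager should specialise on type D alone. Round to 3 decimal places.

0.905 per min

Drop type B once their profitability E₂/h₂ falls below the rate achievable on type D alone: E₂/h₂ = λE₁/(1 + λh₁).
Solve for λ: λE₁h₂ = E₂(1 + λh₁) → λ(E₁h₂ − E₂h₁) = E₂ → λ = E₂/(E₁h₂ − E₂h₁).
λ = 590/(390×5 − 590×2.2) = 590/652 = 0.9049 per min.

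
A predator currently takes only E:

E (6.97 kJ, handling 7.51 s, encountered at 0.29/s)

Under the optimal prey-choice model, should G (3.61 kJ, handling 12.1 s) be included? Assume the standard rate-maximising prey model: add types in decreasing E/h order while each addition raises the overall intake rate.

No

Intake rate on the current diet: R = (0.29×6.97) / (1 + 0.29×7.51) = 2.021/3.178 = 0.636 kJ/s.
G: E/h = 3.61/12.1 = 0.2983 kJ/s.
0.2983 < 0.636, so adding G would lower the average — exclude it.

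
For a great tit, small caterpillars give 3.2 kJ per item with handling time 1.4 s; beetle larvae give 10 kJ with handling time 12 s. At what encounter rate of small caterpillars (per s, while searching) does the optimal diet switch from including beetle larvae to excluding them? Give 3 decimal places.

Drop beetle larvae once their profitability E₂/h₂ falls below the rate achievable on small caterpillars alone: E₂/h₂ = λE₁/(1 + λh₁).
Solve for λ: λE₁h₂ = E₂(1 + λh₁) → λ(E₁h₂ − E₂h₁) = E₂ → λ = E₂/(E₁h₂ − E₂h₁).
λ = 10/(3.2×12 − 10×1.4) = 10/24.4 = 0.4098 per s.

0.410 per s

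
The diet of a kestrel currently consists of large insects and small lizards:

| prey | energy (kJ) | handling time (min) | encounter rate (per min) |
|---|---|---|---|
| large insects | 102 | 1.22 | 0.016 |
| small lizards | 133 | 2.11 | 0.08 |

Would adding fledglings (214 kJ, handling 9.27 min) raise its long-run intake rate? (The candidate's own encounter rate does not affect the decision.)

Yes

Current rate: (0.016×102 + 0.08×133)/(1 + 0.016×1.22 + 0.08×2.11) = 10.33 kJ/min.
fledglings: E/h = 214/9.27 = 23.09 kJ/min.
23.09 > 10.33, so adding fledglings raises the average — include it.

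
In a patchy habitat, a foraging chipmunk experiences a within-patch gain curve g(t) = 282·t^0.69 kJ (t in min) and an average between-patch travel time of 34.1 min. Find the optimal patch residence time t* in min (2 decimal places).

Optimal t* satisfies g'(t*) = g(t*)/(T + t*).
g'(t) = 0.69·282·t^-0.31. Setting 0.69·282·t^-0.31 = 282·t^0.69/(34.1+t) gives 0.69(34.1+t) = t, so 0.31·t = 0.69×34.1.
t* = 0.69×34.1/0.31 = 75.9 min.

75.90 min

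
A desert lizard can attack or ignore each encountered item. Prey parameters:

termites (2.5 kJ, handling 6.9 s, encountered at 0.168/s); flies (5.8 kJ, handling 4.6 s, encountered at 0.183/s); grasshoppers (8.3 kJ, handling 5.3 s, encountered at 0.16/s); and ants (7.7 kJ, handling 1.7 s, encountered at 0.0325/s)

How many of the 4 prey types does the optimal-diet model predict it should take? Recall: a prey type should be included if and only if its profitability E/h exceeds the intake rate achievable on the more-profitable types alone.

Rank by E/h (kJ/s): ants 4.53, grasshoppers 1.57, flies 1.26, termites 0.362. Include each in turn until the next type's E/h falls below the running intake rate.
Rate on top 1: 0.2371. grasshoppers: 1.57 > 0.2371 → include.
Rate on top 2: 0.8292. flies: 1.26 > 0.8292 → include.
Rate on top 3: 0.9616. termites: 0.362 < 0.9616 → exclude; stop.
Optimal diet: ants, grasshoppers, flies — 3 of 4 types.

3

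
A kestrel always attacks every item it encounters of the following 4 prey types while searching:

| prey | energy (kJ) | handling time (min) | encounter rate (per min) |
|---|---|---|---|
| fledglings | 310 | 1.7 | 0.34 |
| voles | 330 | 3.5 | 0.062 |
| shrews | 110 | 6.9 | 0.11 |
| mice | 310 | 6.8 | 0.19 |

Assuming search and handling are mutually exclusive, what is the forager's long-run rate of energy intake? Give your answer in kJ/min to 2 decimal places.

R = (0.34×310 + 0.062×330 + 0.11×110 + 0.19×310) / (1 + 0.34×1.7 + 0.062×3.5 + 0.11×6.9 + 0.19×6.8) = 196.9/3.846 = 51.19 kJ/min.

51.19 kJ/min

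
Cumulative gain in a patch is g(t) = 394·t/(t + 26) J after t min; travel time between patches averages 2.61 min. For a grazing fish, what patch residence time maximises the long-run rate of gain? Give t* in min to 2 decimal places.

Optimal t* satisfies g'(t*) = g(t*)/(T + t*).
g'(t) = 394·26/(t + 26)². Setting 394·26/(t+26)² = 394t/[(t+26)(2.61+t)] gives 26(2.61+t) = t(t+26), so t² = 26×2.61 = 67.86.
t* = √67.86 = 8.238 min.

8.24 min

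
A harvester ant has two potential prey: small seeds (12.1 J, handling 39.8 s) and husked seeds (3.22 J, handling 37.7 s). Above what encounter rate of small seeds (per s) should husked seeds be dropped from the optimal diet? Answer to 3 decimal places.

0.010 per s

Drop husked seeds once their profitability E₂/h₂ falls below the rate achievable on small seeds alone: E₂/h₂ = λE₁/(1 + λh₁).
Solve for λ: λE₁h₂ = E₂(1 + λh₁) → λ(E₁h₂ − E₂h₁) = E₂ → λ = E₂/(E₁h₂ − E₂h₁).
λ = 3.22/(12.1×37.7 − 3.22×39.8) = 3.22/328 = 0.009817 per s.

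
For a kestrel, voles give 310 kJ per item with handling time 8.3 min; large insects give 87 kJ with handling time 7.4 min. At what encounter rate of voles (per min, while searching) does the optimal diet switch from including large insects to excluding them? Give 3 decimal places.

0.055 per min

Drop large insects once their profitability E₂/h₂ falls below the rate achievable on voles alone: E₂/h₂ = λE₁/(1 + λh₁).
Solve for λ: λE₁h₂ = E₂(1 + λh₁) → λ(E₁h₂ − E₂h₁) = E₂ → λ = E₂/(E₁h₂ − E₂h₁).
λ = 87/(310×7.4 − 87×8.3) = 87/1572 = 0.05535 per min.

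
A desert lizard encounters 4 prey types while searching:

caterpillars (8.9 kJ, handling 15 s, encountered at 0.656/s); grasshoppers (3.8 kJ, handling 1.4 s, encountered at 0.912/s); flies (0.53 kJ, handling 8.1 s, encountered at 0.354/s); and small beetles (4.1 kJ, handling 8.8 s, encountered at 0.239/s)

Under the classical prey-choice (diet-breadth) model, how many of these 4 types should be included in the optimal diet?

1

Profitabilities (E/h, kJ/s): grasshoppers 2.71, caterpillars 0.593, small beetles 0.466, flies 0.0654. Add prey in this order while the next type's profitability exceeds the intake rate on those already taken.
Rate on top 1: 1.522. caterpillars: 0.593 < 1.522 → exclude; stop.
Optimal diet: grasshoppers — 1 of 4 types.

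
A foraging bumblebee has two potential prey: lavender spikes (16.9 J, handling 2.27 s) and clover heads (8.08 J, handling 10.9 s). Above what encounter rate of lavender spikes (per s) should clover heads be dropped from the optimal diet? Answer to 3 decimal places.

0.049 per s

Drop clover heads once their profitability E₂/h₂ falls below the rate achievable on lavender spikes alone: E₂/h₂ = λE₁/(1 + λh₁).
Solve for λ: λE₁h₂ = E₂(1 + λh₁) → λ(E₁h₂ − E₂h₁) = E₂ → λ = E₂/(E₁h₂ − E₂h₁).
λ = 8.08/(16.9×10.9 − 8.08×2.27) = 8.08/165.9 = 0.04871 per s.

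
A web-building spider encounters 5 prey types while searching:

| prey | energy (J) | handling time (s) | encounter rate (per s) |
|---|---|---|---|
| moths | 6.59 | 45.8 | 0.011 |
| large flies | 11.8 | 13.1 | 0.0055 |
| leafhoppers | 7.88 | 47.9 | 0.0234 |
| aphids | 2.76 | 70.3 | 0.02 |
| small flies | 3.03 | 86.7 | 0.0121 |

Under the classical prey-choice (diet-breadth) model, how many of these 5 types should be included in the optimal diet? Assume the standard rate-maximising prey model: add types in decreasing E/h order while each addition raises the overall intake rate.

3

Rank by E/h (J/s): large flies 0.901, leafhoppers 0.165, moths 0.144, aphids 0.0393, small flies 0.0349. Include each in turn until the next type's E/h falls below the running intake rate.
Rate on top 1: 0.06054. leafhoppers: 0.165 > 0.06054 → include.
Rate on top 2: 0.1137. moths: 0.144 > 0.1137 → include.
Rate on top 3: 0.1193. aphids: 0.0393 < 0.1193 → exclude; stop.
Optimal diet: large flies, leafhoppers, moths — 3 of 5 types.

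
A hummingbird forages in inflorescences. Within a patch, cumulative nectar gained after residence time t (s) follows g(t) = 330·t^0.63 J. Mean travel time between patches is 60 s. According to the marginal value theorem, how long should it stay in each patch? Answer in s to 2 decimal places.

Maximise g(t)/(T+t): set derivative to zero → g'(t)(T+t) = g(t).
g'(t) = 0.63·330·t^-0.37. Setting 0.63·330·t^-0.37 = 330·t^0.63/(60+t) gives 0.63(60+t) = t, so 0.37·t = 0.63×60.
t* = 0.63×60/0.37 = 102.2 s.

102.16 s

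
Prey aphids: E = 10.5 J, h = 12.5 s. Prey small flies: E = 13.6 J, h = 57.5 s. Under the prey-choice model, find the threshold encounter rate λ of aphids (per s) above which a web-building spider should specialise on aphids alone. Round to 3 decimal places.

Drop small flies once their profitability E₂/h₂ falls below the rate achievable on aphids alone: E₂/h₂ = λE₁/(1 + λh₁).
Solve for λ: λE₁h₂ = E₂(1 + λh₁) → λ(E₁h₂ − E₂h₁) = E₂ → λ = E₂/(E₁h₂ − E₂h₁).
λ = 13.6/(10.5×57.5 − 13.6×12.5) = 13.6/433.8 = 0.03135 per s.

0.031 per s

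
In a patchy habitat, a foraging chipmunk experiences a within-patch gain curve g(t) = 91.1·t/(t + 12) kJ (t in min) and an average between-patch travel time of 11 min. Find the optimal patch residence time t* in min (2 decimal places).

Maximise g(t)/(T+t): set derivative to zero → g'(t)(T+t) = g(t).
g'(t) = 91.1·12/(t + 12)². Setting 91.1·12/(t+12)² = 91.1t/[(t+12)(11+t)] gives 12(11+t) = t(t+12), so t² = 12×11 = 132.
t* = √132 = 11.49 min.

11.49 min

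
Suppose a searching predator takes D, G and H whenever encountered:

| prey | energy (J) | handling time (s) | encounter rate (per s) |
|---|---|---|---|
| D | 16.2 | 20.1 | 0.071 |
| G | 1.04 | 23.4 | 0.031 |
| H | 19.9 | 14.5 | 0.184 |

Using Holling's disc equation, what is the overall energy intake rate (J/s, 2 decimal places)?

R = (0.071×16.2 + 0.031×1.04 + 0.184×19.9) / (1 + 0.071×20.1 + 0.031×23.4 + 0.184×14.5) = 4.844/5.821 = 0.8322 J/s.

0.83 J/s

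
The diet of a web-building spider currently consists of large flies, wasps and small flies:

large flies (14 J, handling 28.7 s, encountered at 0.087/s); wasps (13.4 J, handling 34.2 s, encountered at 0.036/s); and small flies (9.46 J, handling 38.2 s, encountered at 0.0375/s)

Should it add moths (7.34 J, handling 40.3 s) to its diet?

Intake rate on the current diet: R = (0.087×14 + 0.036×13.4 + 0.0375×9.46) / (1 + 0.087×28.7 + 0.036×34.2 + 0.0375×38.2) = 2.055/6.161 = 0.3336 J/s.
moths: E/h = 7.34/40.3 = 0.1821 J/s.
Since 0.1821 < R, time spent handling moths is better spent searching.

No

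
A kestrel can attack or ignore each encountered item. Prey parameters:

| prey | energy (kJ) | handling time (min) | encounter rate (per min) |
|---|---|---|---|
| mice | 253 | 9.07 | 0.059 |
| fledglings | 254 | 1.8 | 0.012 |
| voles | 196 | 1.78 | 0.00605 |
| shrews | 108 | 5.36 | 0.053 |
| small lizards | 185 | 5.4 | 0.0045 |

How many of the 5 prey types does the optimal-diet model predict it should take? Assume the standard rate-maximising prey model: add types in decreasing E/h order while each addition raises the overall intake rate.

Rank by E/h (kJ/min): fledglings 141, voles 110, small lizards 34.3, mice 27.9, shrews 20.1. Include each in turn until the next type's E/h falls below the running intake rate.
Rate on top 1: 2.984. voles: 110 > 2.984 → include.
Rate on top 2: 4.101. small lizards: 34.3 > 4.101 → include.
Rate on top 3: 4.795. mice: 27.9 > 4.795 → include.
Rate on top 4: 12.56. shrews: 20.1 > 12.56 → include.
Optimal diet: fledglings, voles, small lizards, mice, shrews — 5 of 5 types.

5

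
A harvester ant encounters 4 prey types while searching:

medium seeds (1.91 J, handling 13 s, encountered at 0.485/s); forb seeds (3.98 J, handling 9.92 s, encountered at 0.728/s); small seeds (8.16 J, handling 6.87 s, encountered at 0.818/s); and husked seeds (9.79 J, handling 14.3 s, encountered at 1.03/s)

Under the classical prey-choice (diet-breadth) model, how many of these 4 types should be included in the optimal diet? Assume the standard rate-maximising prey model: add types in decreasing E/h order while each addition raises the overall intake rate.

Rank by E/h (J/s): small seeds 1.19, husked seeds 0.685, forb seeds 0.401, medium seeds 0.147. Include each in turn until the next type's E/h falls below the running intake rate.
Rate on top 1: 1.008. husked seeds: 0.685 < 1.008 → exclude; stop.
Optimal diet: small seeds — 1 of 4 types.

1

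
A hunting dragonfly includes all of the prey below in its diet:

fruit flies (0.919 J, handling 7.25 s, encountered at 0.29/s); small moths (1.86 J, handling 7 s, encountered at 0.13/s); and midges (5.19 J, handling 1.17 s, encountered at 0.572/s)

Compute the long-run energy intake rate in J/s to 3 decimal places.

0.743 J/s

R = (0.29×0.919 + 0.13×1.86 + 0.572×5.19) / (1 + 0.29×7.25 + 0.13×7 + 0.572×1.17) = 3.477/4.682 = 0.7427 J/s.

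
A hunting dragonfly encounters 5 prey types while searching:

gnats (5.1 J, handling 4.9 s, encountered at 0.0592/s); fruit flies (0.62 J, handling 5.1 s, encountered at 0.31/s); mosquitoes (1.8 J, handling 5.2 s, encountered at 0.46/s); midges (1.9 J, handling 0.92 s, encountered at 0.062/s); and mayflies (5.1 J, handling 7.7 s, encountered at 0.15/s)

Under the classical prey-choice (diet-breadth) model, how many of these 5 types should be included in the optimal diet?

Profitabilities (E/h, J/s): midges 2.07, gnats 1.04, mayflies 0.662, mosquitoes 0.346, fruit flies 0.122. Add prey in this order while the next type's profitability exceeds the intake rate on those already taken.
Rate on top 1: 0.1114. gnats: 1.04 > 0.1114 → include.
Rate on top 2: 0.3116. mayflies: 0.662 > 0.3116 → include.
Rate on top 3: 0.4735. mosquitoes: 0.346 < 0.4735 → exclude; stop.
Optimal diet: midges, gnats, mayflies — 3 of 5 types.

3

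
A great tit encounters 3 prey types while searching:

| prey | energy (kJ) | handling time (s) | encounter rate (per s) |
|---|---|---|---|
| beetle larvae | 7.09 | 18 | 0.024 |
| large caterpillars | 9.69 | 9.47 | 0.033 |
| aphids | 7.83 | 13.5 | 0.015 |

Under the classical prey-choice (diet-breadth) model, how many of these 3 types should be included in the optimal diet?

Profitabilities (E/h, kJ/s): large caterpillars 1.02, aphids 0.58, beetle larvae 0.394. Add prey in this order while the next type's profitability exceeds the intake rate on those already taken.
Rate on top 1: 0.2436. aphids: 0.58 > 0.2436 → include.
Rate on top 2: 0.2886. beetle larvae: 0.394 > 0.2886 → include.
Optimal diet: large caterpillars, aphids, beetle larvae — 3 of 3 types.

3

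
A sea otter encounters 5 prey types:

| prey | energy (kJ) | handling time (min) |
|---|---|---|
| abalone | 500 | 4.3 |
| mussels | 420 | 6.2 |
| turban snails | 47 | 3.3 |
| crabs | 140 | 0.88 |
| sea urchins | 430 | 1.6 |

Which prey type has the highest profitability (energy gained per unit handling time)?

sea urchins

Profitability E/h (kJ/min): abalone = 500/4.3 = 116, mussels = 420/6.2 = 67.7, turban snails = 47/3.3 = 14.2, crabs = 140/0.88 = 159, sea urchins = 430/1.6 = 269.
Ranked: sea urchins > crabs > abalone > mussels > turban snails.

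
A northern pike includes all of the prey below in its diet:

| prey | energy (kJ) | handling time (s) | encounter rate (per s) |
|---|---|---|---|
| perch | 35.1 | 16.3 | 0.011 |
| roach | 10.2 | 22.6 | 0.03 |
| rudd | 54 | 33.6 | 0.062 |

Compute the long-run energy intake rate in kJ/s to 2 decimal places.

R = (0.011×35.1 + 0.03×10.2 + 0.062×54) / (1 + 0.011×16.3 + 0.03×22.6 + 0.062×33.6) = 4.04/3.941 = 1.025 kJ/s.

1.03 kJ/s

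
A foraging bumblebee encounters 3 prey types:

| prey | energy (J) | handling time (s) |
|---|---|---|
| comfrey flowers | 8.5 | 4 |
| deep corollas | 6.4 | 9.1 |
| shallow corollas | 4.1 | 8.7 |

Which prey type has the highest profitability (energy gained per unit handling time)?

comfrey flowers

In descending order of E/h:
comfrey flowers: 8.5/4 = 2.12 J/s
deep corollas: 6.4/9.1 = 0.703 J/s
shallow corollas: 4.1/8.7 = 0.471 J/s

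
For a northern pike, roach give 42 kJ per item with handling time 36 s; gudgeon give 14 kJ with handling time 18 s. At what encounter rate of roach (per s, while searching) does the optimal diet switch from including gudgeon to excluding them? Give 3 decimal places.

0.056 per s

The zero-one rule: include gudgeon iff E₂/h₂ > λE₁/(1+λh₁). Equality gives the switch point.
λE₁h₂ = E₂ + λE₂h₁ ⇒ λ = E₂/(E₁h₂ − E₂h₁) = 14/(756 − 504) = 0.05556 per s.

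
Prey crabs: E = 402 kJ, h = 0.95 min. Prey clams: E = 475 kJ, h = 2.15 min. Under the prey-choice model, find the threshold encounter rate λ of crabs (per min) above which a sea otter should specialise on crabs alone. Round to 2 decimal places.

At the threshold, the rate on crabs alone equals the profitability of clams: λ·402/(1 + λ·0.95) = 475/2.15 = 220.9.
Rearranging, λ(402 − 220.9×0.95) = 220.9, so λ = 220.9/192.1 = 1.15 per min.

1.15 per min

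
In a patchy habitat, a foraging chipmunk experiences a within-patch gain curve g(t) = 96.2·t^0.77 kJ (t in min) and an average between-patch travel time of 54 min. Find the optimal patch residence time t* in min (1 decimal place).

180.8 min

By the marginal value theorem, leave when the instantaneous gain rate g'(t) equals the habitat-wide average g(t)/(T + t).
g'(t) = 0.77·96.2·t^-0.23. Setting 0.77·96.2·t^-0.23 = 96.2·t^0.77/(54+t) gives 0.77(54+t) = t, so 0.23·t = 0.77×54.
t* = 0.77×54/0.23 = 180.8 min.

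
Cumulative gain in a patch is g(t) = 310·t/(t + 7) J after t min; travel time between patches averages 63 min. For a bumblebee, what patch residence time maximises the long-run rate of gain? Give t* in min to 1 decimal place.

Optimal t* satisfies g'(t*) = g(t*)/(T + t*).
g'(t) = 310·7/(t + 7)². Setting 310·7/(t+7)² = 310t/[(t+7)(63+t)] gives 7(63+t) = t(t+7), so t² = 7×63 = 441.
t* = √441 = 21 min.

21.0 min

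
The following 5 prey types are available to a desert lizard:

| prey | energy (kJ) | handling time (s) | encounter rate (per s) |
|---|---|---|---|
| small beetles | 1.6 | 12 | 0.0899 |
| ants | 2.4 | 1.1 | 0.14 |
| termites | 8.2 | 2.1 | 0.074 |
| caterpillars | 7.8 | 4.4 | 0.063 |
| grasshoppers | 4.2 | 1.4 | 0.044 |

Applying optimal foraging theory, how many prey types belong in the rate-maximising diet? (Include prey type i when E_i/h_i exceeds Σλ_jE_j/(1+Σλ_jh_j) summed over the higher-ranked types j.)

4

Profitabilities (E/h, kJ/s): termites 3.9, grasshoppers 3, ants 2.18, caterpillars 1.77, small beetles 0.133. Add prey in this order while the next type's profitability exceeds the intake rate on those already taken.
Rate on top 1: 0.5252. grasshoppers: 3 > 0.5252 → include.
Rate on top 2: 0.6505. ants: 2.18 > 0.6505 → include.
Rate on top 3: 0.8225. caterpillars: 1.77 > 0.8225 → include.
Rate on top 4: 0.9823. small beetles: 0.133 < 0.9823 → exclude; stop.
Optimal diet: termites, grasshoppers, ants, caterpillars — 4 of 5 types.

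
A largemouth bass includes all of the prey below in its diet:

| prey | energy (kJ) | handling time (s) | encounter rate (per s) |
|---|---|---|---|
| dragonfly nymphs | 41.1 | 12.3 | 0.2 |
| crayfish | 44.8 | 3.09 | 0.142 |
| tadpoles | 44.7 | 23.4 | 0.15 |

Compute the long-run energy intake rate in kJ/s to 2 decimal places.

R = Σλ_iE_i / (1 + Σλ_ih_i)
Numerator: 0.2×41.1 + 0.142×44.8 + 0.15×44.7 = 21.29
Denominator: 1 + 0.2×12.3 + 0.142×3.09 + 0.15×23.4 = 7.409
R = 21.29/7.409 = 2.873 kJ/s

2.87 kJ/s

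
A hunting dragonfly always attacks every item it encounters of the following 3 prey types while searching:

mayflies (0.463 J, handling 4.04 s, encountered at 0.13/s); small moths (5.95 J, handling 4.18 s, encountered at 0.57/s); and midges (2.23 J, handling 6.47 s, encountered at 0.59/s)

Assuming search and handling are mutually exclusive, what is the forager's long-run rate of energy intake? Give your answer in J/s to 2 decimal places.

0.62 J/s

Energy encountered per unit search time: 0.13×0.463 + 0.57×5.95 + 0.59×2.23 = 4.767 J/s.
Handling time per unit search time: 0.13×4.04 + 0.57×4.18 + 0.59×6.47 = 6.725.
Rate = 4.767/(1 + 6.725) = 0.6171 J/s.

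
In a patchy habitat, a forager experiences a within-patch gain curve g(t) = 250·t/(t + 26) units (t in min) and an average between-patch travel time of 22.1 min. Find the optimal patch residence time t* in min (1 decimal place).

24.0 min

Maximise g(t)/(T+t): set derivative to zero → g'(t)(T+t) = g(t).
g'(t) = 250·26/(t + 26)². Setting 250·26/(t+26)² = 250t/[(t+26)(22.1+t)] gives 26(22.1+t) = t(t+26), so t² = 26×22.1 = 574.6.
t* = √574.6 = 23.97 min.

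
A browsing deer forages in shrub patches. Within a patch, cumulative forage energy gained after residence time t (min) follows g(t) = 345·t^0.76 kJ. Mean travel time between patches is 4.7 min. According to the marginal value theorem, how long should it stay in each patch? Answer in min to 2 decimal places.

14.88 min

By the marginal value theorem, leave when the instantaneous gain rate g'(t) equals the habitat-wide average g(t)/(T + t).
g'(t) = 0.76·345·t^-0.24. Setting 0.76·345·t^-0.24 = 345·t^0.76/(4.7+t) gives 0.76(4.7+t) = t, so 0.24·t = 0.76×4.7.
t* = 0.76×4.7/0.24 = 14.88 min.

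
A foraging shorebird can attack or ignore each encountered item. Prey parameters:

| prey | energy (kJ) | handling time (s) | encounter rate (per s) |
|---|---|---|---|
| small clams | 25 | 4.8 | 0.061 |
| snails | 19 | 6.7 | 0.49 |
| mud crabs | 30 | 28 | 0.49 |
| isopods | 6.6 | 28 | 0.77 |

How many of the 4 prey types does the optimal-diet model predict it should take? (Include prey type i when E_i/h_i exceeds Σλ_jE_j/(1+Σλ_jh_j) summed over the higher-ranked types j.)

Profitabilities (E/h, kJ/s): small clams 5.21, snails 2.84, mud crabs 1.07, isopods 0.236. Add prey in this order while the next type's profitability exceeds the intake rate on those already taken.
Rate on top 1: 1.18. snails: 2.84 > 1.18 → include.
Rate on top 2: 2.368. mud crabs: 1.07 < 2.368 → exclude; stop.
Optimal diet: small clams, snails — 2 of 4 types.

2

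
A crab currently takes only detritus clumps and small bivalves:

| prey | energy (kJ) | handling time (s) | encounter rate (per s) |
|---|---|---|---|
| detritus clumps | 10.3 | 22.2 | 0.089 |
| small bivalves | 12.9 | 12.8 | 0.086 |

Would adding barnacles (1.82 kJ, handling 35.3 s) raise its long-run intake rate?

Intake rate on the current diet: R = (0.089×10.3 + 0.086×12.9) / (1 + 0.089×22.2 + 0.086×12.8) = 2.026/4.077 = 0.497 kJ/s.
Profitability of barnacles: 1.82/35.3 = 0.05156 kJ/s.
Since 0.05156 < R, time spent handling barnacles is better spent searching.

No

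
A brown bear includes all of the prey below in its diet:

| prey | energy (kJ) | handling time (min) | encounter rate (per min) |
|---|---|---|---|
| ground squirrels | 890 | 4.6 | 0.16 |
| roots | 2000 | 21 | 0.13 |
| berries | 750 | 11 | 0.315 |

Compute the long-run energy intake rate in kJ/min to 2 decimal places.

R = (0.16×890 + 0.13×2000 + 0.315×750) / (1 + 0.16×4.6 + 0.13×21 + 0.315×11) = 638.6/7.931 = 80.53 kJ/min.

80.53 kJ/min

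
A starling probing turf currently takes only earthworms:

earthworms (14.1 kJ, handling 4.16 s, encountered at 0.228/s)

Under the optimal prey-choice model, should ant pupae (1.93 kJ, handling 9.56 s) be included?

No

Current rate: (0.228×14.1)/(1 + 0.228×4.16) = 1.65 kJ/s.
ant pupae: E/h = 1.93/9.56 = 0.2019 kJ/s.
Since 0.2019 < R, time spent handling ant pupae is better spent searching.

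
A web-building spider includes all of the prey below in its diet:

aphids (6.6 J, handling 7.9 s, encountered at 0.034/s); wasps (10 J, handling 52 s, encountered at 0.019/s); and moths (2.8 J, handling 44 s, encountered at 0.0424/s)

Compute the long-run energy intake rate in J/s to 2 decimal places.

0.13 J/s

R = (0.034×6.6 + 0.019×10 + 0.0424×2.8) / (1 + 0.034×7.9 + 0.019×52 + 0.0424×44) = 0.5331/4.122 = 0.1293 J/s.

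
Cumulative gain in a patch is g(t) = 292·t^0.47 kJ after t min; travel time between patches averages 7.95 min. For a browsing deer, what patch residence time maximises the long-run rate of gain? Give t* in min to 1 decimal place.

Optimal t* satisfies g'(t*) = g(t*)/(T + t*).
g'(t) = 0.47·292·t^-0.53. Setting 0.47·292·t^-0.53 = 292·t^0.47/(7.95+t) gives 0.47(7.95+t) = t, so 0.53·t = 0.47×7.95.
t* = 0.47×7.95/0.53 = 7.05 min.

7.0 min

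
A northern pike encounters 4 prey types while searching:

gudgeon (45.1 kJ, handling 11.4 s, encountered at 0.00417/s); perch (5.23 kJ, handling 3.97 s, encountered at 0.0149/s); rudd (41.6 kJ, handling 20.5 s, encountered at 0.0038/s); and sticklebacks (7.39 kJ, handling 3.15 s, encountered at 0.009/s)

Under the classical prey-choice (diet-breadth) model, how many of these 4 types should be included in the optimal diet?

4

Rank by E/h (kJ/s): gudgeon 3.96, sticklebacks 2.35, rudd 2.03, perch 1.32. Include each in turn until the next type's E/h falls below the running intake rate.
Rate on top 1: 0.1795. sticklebacks: 2.35 > 0.1795 → include.
Rate on top 2: 0.2366. rudd: 2.03 > 0.2366 → include.
Rate on top 3: 0.3577. perch: 1.32 > 0.3577 → include.
Optimal diet: gudgeon, sticklebacks, rudd, perch — 4 of 4 types.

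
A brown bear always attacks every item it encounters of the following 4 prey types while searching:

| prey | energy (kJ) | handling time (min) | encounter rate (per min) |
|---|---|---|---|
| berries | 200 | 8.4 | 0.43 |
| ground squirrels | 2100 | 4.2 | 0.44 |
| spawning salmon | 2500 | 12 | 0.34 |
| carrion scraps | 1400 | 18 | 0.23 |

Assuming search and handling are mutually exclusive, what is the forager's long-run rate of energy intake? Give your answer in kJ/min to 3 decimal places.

R = Σλ_iE_i / (1 + Σλ_ih_i)
Numerator: 0.43×200 + 0.44×2100 + 0.34×2500 + 0.23×1400 = 2182
Denominator: 1 + 0.43×8.4 + 0.44×4.2 + 0.34×12 + 0.23×18 = 14.68
R = 2182/14.68 = 148.6 kJ/min

148.638 kJ/min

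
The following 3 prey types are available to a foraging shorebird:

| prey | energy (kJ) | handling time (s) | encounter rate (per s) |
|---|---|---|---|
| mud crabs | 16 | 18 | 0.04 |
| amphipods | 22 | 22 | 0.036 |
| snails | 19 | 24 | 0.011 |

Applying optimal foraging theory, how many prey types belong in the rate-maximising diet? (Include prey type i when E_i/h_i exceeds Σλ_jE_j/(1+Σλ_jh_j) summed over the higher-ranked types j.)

3

Profitabilities (E/h, kJ/s): amphipods 1, mud crabs 0.889, snails 0.792. Add prey in this order while the next type's profitability exceeds the intake rate on those already taken.
Rate on top 1: 0.442. mud crabs: 0.889 > 0.442 → include.
Rate on top 2: 0.5701. snails: 0.792 > 0.5701 → include.
Optimal diet: amphipods, mud crabs, snails — 3 of 3 types.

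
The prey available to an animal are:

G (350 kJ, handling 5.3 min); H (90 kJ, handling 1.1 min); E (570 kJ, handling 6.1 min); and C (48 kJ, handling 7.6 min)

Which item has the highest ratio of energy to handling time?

E

Profitability E/h (kJ/min): G = 350/5.3 = 66, H = 90/1.1 = 81.8, E = 570/6.1 = 93.4, C = 48/7.6 = 6.32.
Ranked: E > H > G > C.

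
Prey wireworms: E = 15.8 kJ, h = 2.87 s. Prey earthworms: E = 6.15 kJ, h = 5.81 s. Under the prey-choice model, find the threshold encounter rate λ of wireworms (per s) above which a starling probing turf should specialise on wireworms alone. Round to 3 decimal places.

The zero-one rule: include earthworms iff E₂/h₂ > λE₁/(1+λh₁). Equality gives the switch point.
λE₁h₂ = E₂ + λE₂h₁ ⇒ λ = E₂/(E₁h₂ − E₂h₁) = 6.15/(91.8 − 17.65) = 0.08294 per s.

0.083 per s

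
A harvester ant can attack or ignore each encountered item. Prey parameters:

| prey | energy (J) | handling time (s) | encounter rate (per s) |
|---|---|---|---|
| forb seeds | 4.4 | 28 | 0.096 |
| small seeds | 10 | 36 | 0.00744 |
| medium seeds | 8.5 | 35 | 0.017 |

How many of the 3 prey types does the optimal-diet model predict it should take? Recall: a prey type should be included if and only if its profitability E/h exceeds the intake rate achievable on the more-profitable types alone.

Rank by E/h (J/s): small seeds 0.278, medium seeds 0.243, forb seeds 0.157. Include each in turn until the next type's E/h falls below the running intake rate.
Rate on top 1: 0.05868. medium seeds: 0.243 > 0.05868 → include.
Rate on top 2: 0.1175. forb seeds: 0.157 > 0.1175 → include.
Optimal diet: small seeds, medium seeds, forb seeds — 3 of 3 types.

3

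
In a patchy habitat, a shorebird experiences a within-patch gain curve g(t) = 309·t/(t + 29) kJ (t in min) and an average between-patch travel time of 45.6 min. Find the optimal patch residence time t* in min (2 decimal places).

Maximise g(t)/(T+t): set derivative to zero → g'(t)(T+t) = g(t).
g'(t) = 309·29/(t + 29)². Setting 309·29/(t+29)² = 309t/[(t+29)(45.6+t)] gives 29(45.6+t) = t(t+29), so t² = 29×45.6 = 1322.
t* = √1322 = 36.36 min.

36.36 min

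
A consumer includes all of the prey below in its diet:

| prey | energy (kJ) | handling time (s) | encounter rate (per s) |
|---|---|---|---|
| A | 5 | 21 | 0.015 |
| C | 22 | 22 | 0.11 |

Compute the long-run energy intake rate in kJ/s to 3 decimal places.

0.668 kJ/s

Energy encountered per unit search time: 0.015×5 + 0.11×22 = 2.495 kJ/s.
Handling time per unit search time: 0.015×21 + 0.11×22 = 2.735.
Rate = 2.495/(1 + 2.735) = 0.668 kJ/s.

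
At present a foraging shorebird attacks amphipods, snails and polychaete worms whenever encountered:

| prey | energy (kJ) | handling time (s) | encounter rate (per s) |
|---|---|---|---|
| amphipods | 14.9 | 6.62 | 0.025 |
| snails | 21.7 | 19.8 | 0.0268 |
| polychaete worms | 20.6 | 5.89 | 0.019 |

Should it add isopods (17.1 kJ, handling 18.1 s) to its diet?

Current rate: (0.025×14.9 + 0.0268×21.7 + 0.019×20.6)/(1 + 0.025×6.62 + 0.0268×19.8 + 0.019×5.89) = 0.7441 kJ/s.
isopods: E/h = 17.1/18.1 = 0.9448 kJ/s.
Since 0.9448 > R, including isopods increases the long-run rate.

Yes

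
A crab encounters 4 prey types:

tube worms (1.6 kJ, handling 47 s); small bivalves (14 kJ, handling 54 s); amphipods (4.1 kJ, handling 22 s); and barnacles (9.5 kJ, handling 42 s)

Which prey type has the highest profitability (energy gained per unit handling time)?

In descending order of E/h:
small bivalves: 14/54 = 0.259 kJ/s
barnacles: 9.5/42 = 0.226 kJ/s
amphipods: 4.1/22 = 0.186 kJ/s
tube worms: 1.6/47 = 0.034 kJ/s

small bivalves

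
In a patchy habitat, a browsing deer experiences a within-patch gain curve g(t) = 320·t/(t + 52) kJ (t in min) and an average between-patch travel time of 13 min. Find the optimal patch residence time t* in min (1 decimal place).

26.0 min

Optimal t* satisfies g'(t*) = g(t*)/(T + t*).
g'(t) = 320·52/(t + 52)². Setting 320·52/(t+52)² = 320t/[(t+52)(13+t)] gives 52(13+t) = t(t+52), so t² = 52×13 = 676.
t* = √676 = 26 min.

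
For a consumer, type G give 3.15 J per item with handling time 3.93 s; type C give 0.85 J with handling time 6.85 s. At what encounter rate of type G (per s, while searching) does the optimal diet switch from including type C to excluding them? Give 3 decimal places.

Drop type C once their profitability E₂/h₂ falls below the rate achievable on type G alone: E₂/h₂ = λE₁/(1 + λh₁).
Solve for λ: λE₁h₂ = E₂(1 + λh₁) → λ(E₁h₂ − E₂h₁) = E₂ → λ = E₂/(E₁h₂ − E₂h₁).
λ = 0.85/(3.15×6.85 − 0.85×3.93) = 0.85/18.24 = 0.04661 per s.

0.047 per s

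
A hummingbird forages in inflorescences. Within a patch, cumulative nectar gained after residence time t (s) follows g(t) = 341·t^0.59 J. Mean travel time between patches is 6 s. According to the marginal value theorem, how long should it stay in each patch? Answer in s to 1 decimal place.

Optimal t* satisfies g'(t*) = g(t*)/(T + t*).
g'(t) = 0.59·341·t^-0.41. Setting 0.59·341·t^-0.41 = 341·t^0.59/(6+t) gives 0.59(6+t) = t, so 0.41·t = 0.59×6.
t* = 0.59×6/0.41 = 8.634 s.

8.6 s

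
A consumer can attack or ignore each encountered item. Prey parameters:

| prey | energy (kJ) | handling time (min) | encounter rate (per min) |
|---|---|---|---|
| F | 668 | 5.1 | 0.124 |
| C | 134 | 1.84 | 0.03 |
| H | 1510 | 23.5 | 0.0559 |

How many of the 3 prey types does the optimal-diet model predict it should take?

3

Rank by E/h (kJ/min): F 131, C 72.8, H 64.3. Include each in turn until the next type's E/h falls below the running intake rate.
Rate on top 1: 50.74. C: 72.8 > 50.74 → include.
Rate on top 2: 51.46. H: 64.3 > 51.46 → include.
Optimal diet: F, C, H — 3 of 3 types.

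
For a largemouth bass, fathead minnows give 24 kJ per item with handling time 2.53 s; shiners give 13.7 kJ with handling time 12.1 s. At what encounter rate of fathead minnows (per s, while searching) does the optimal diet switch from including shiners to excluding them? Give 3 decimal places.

Drop shiners once their profitability E₂/h₂ falls below the rate achievable on fathead minnows alone: E₂/h₂ = λE₁/(1 + λh₁).
Solve for λ: λE₁h₂ = E₂(1 + λh₁) → λ(E₁h₂ − E₂h₁) = E₂ → λ = E₂/(E₁h₂ − E₂h₁).
λ = 13.7/(24×12.1 − 13.7×2.53) = 13.7/255.7 = 0.05357 per s.

0.054 per s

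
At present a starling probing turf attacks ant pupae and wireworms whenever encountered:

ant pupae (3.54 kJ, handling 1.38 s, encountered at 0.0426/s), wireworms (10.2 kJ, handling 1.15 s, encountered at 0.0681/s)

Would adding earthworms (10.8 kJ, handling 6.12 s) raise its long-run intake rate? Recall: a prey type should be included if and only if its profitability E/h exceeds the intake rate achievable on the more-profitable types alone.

Intake rate on the current diet: R = (0.0426×3.54 + 0.0681×10.2) / (1 + 0.0426×1.38 + 0.0681×1.15) = 0.8454/1.137 = 0.7435 kJ/s.
Profitability of earthworms: 10.8/6.12 = 1.765 kJ/s.
Since 1.765 > R, including earthworms increases the long-run rate.

Yes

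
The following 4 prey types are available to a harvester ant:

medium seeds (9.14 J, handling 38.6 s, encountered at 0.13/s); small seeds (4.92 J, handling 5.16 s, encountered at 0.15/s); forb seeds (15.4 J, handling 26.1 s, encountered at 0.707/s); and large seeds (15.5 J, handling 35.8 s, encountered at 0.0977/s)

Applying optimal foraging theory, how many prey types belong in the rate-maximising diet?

2

Profitabilities (E/h, J/s): small seeds 0.953, forb seeds 0.59, large seeds 0.433, medium seeds 0.237. Add prey in this order while the next type's profitability exceeds the intake rate on those already taken.
Rate on top 1: 0.416. forb seeds: 0.59 > 0.416 → include.
Rate on top 2: 0.5748. large seeds: 0.433 < 0.5748 → exclude; stop.
Optimal diet: small seeds, forb seeds — 2 of 4 types.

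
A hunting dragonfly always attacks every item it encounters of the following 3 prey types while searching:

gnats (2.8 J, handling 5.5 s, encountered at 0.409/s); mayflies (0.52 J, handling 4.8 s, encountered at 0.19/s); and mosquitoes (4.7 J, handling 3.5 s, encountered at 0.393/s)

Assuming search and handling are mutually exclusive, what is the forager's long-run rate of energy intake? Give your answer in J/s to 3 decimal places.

0.558 J/s

R = Σλ_iE_i / (1 + Σλ_ih_i)
Numerator: 0.409×2.8 + 0.19×0.52 + 0.393×4.7 = 3.091
Denominator: 1 + 0.409×5.5 + 0.19×4.8 + 0.393×3.5 = 5.537
R = 3.091/5.537 = 0.5583 J/s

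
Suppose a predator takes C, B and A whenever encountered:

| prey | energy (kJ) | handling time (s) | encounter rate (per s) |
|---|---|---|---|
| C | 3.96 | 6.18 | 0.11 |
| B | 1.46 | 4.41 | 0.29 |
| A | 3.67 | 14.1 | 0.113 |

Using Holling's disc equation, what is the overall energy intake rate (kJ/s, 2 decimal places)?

R = (0.11×3.96 + 0.29×1.46 + 0.113×3.67) / (1 + 0.11×6.18 + 0.29×4.41 + 0.113×14.1) = 1.274/4.552 = 0.2798 kJ/s.

0.28 kJ/s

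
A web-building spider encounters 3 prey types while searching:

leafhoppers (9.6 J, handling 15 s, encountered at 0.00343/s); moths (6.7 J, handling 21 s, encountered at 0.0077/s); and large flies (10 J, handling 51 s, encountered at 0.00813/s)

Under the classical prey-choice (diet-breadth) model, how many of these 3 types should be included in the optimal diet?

Rank by E/h (J/s): leafhoppers 0.64, moths 0.319, large flies 0.196. Include each in turn until the next type's E/h falls below the running intake rate.
Rate on top 1: 0.03132. moths: 0.319 > 0.03132 → include.
Rate on top 2: 0.06967. large flies: 0.196 > 0.06967 → include.
Optimal diet: leafhoppers, moths, large flies — 3 of 3 types.

3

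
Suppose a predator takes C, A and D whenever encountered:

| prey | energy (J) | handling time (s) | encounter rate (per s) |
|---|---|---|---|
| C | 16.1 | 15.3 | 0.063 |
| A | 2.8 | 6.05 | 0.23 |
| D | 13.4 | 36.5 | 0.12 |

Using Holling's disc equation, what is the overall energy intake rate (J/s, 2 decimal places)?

R = (0.063×16.1 + 0.23×2.8 + 0.12×13.4) / (1 + 0.063×15.3 + 0.23×6.05 + 0.12×36.5) = 3.266/7.735 = 0.4223 J/s.

0.42 J/s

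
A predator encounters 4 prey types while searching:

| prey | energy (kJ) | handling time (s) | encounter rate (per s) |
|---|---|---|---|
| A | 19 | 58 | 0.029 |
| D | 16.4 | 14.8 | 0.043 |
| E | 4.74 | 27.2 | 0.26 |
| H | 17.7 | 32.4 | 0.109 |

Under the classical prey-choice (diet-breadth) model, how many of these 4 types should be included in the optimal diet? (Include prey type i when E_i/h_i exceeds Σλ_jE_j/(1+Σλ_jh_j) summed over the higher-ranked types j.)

E/h in descending order: D 1.11, H 0.546, A 0.328, E 0.174 kJ/s. The optimal diet is the largest prefix of this list for which every included type satisfies E_i/h_i > R on the types above it.
Rate on top 1: 0.4309. H: 0.546 > 0.4309 → include.
Rate on top 2: 0.5098. A: 0.328 < 0.5098 → exclude; stop.
Optimal diet: D, H — 2 of 4 types.

2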